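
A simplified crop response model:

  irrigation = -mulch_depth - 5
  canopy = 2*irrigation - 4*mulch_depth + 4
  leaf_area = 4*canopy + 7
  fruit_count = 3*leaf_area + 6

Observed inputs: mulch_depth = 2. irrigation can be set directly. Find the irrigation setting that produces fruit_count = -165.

irrigation = -6

Intervening on irrigation fixes its value directly, overriding its dependence on mulch_depth.
Substituting into the canopy equation gives canopy = 2*irrigation - 4.
This gives leaf_area = 8*irrigation - 9.
This gives fruit_count = 24*irrigation - 21.
Solve 24*irrigation - 21 = -165: irrigation = (-165 + 21) / 24 = -6.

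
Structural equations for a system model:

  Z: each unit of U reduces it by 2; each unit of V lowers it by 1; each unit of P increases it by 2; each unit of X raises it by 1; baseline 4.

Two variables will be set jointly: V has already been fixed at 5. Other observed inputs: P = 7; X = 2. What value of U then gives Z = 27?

With V held at 5:
Substituting into the Z equation gives Z = -2*U + 15.
Solve -2*U + 15 = 27: U = (27 - 15) / -2 = -6.

U = -6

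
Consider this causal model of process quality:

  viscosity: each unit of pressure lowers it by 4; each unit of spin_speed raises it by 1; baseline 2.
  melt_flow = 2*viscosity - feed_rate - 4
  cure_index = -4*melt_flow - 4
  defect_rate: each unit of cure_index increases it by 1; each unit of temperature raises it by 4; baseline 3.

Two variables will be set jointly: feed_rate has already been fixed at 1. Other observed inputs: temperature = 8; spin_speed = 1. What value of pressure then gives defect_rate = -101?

With feed_rate held at 1:
Substituting into the viscosity equation gives viscosity = -4*pressure + 3.
Substituting into the melt_flow equation gives melt_flow = -8*pressure + 1.
This gives cure_index = 32*pressure - 8.
This gives defect_rate = 32*pressure + 27.
Solve 32*pressure + 27 = -101: pressure = (-101 - 27) / 32 = -4.

pressure = -4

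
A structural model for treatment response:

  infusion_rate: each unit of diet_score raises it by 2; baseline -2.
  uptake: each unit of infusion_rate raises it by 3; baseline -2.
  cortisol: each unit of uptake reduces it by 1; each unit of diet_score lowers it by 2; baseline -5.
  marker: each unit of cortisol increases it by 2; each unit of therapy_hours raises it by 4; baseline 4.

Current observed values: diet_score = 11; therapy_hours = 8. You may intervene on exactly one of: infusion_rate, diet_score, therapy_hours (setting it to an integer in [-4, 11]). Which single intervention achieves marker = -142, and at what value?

set therapy_hours = 6

Intervening on infusion_rate: marker = -6*infusion_rate - 14. Reaching -142 requires infusion_rate = 64/3, not an integer.
Intervening on diet_score: marker = -16*diet_score + 42. Reaching -142 requires diet_score = 23/2, not an integer.
Intervening on therapy_hours: with other inputs at their observed values, marker = 4*therapy_hours - 166. Solving for -142 gives therapy_hours = 6, within [-4, 11].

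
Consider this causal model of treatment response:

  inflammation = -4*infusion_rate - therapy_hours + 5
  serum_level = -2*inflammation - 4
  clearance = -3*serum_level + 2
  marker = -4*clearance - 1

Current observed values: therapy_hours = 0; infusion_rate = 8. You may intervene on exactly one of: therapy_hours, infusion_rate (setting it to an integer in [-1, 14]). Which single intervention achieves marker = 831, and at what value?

set therapy_hours = 10

Intervening on therapy_hours: with other inputs at their observed values, marker = 24*therapy_hours + 591. Solving for 831 gives therapy_hours = 10, within [-1, 14].
Intervening on infusion_rate: marker = 96*infusion_rate - 177. Reaching 831 requires infusion_rate = 21/2, not an integer.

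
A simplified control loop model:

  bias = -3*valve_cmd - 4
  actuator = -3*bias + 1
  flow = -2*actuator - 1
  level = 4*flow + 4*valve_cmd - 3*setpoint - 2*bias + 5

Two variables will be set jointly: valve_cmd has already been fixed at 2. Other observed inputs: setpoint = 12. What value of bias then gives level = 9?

bias = 2

With valve_cmd held at 2:
Intervening on bias fixes its value directly, overriding its dependence on valve_cmd.
Substituting into the flow equation gives flow = 6*bias - 3.
Substituting into the level equation gives level = 22*bias - 35.
Solve 22*bias - 35 = 9: bias = (9 + 35) / 22 = 2.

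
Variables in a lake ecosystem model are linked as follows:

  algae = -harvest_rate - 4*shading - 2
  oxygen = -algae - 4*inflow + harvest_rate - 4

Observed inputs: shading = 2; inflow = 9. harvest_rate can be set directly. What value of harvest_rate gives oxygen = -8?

Substituting into the algae equation gives algae = -harvest_rate - 10.
So oxygen = 2*harvest_rate - 30.
Solve 2*harvest_rate - 30 = -8: harvest_rate = (-8 + 30) / 2 = 11.

harvest_rate = 11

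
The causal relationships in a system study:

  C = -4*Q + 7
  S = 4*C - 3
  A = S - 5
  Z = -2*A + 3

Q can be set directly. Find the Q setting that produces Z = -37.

Q = 0

Substituting into the S equation gives S = -16*Q + 25.
A becomes -16*Q + 20.
Substituting into the Z equation gives Z = 32*Q - 37.
Solve 32*Q - 37 = -37: Q = (-37 + 37) / 32 = 0.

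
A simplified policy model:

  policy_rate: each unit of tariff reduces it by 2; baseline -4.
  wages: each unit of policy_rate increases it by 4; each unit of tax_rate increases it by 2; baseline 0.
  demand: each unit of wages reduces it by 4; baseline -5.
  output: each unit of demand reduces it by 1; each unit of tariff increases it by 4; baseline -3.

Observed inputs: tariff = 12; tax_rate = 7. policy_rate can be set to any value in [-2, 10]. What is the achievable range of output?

Intervening on policy_rate fixes its value directly, overriding its dependence on tariff.
Substituting into the wages equation gives wages = 4*policy_rate + 14.
Substituting into the demand equation gives demand = -16*policy_rate - 61.
This gives output = 16*policy_rate + 106.
Linear in policy_rate, so extremes are at the endpoints: policy_rate = -2 gives output = 74; policy_rate = 10 gives output = 266.

74 to 266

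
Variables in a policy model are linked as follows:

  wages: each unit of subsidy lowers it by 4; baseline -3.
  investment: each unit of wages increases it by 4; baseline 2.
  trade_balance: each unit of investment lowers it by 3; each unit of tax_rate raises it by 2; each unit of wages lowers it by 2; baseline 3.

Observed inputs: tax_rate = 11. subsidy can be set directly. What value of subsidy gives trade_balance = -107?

subsidy = -3

Substituting into the investment equation gives investment = -16*subsidy - 10.
trade_balance becomes 56*subsidy + 61.
Solve 56*subsidy + 61 = -107: subsidy = (-107 - 61) / 56 = -3.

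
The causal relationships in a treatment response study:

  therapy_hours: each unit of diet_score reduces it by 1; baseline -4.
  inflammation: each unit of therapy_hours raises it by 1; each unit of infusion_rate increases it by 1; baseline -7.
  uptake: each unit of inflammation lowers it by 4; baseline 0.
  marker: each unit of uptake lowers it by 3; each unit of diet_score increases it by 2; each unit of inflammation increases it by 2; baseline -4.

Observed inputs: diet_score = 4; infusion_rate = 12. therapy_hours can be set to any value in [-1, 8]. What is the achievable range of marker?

Intervening on therapy_hours fixes its value directly, overriding its dependence on diet_score.
Substituting into the inflammation equation gives inflammation = therapy_hours + 5.
So uptake = -4*therapy_hours - 20.
Substituting into the marker equation gives marker = 14*therapy_hours + 74.
Linear in therapy_hours, so extremes are at the endpoints: therapy_hours = -1 gives marker = 60; therapy_hours = 8 gives marker = 186.

60 to 186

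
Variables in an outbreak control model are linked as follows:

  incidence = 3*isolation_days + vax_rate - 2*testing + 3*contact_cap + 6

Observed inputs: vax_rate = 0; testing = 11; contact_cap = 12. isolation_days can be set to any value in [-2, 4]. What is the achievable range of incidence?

14 to 32

Substituting into the incidence equation gives incidence = 3*isolation_days + 20.
Linear in isolation_days, so extremes are at the endpoints: isolation_days = -2 gives incidence = 14; isolation_days = 4 gives incidence = 32.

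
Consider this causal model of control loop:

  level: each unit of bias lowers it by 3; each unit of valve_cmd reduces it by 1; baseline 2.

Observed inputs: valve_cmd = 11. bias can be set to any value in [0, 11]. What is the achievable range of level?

-42 to -9

Substituting into the level equation gives level = -3*bias - 9.
Linear in bias, so extremes are at the endpoints: bias = 0 gives level = -9; bias = 11 gives level = -42.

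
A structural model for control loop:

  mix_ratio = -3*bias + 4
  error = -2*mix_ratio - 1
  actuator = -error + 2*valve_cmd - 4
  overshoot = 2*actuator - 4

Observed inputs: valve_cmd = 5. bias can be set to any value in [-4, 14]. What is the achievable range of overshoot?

Substituting into the error equation gives error = 6*bias - 9.
actuator becomes -6*bias + 15.
overshoot becomes -12*bias + 26.
Linear in bias, so extremes are at the endpoints: bias = -4 gives overshoot = 74; bias = 14 gives overshoot = -142.

-142 to 74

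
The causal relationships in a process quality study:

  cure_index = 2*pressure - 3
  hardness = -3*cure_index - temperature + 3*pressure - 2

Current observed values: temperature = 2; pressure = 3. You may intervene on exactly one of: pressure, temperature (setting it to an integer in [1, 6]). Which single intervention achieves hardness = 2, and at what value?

Intervening on pressure: with other inputs at their observed values, hardness = -3*pressure + 5. Solving for 2 gives pressure = 1, within [1, 6].
Intervening on temperature: hardness = -temperature - 2. Reaching 2 requires temperature = -4, outside [1, 6].

set pressure = 1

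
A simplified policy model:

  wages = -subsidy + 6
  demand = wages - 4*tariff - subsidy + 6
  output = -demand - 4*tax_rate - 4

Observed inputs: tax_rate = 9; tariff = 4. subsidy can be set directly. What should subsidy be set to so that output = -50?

Substituting into the demand equation gives demand = -2*subsidy - 4.
output becomes 2*subsidy - 36.
Solve 2*subsidy - 36 = -50: subsidy = (-50 + 36) / 2 = -7.

subsidy = -7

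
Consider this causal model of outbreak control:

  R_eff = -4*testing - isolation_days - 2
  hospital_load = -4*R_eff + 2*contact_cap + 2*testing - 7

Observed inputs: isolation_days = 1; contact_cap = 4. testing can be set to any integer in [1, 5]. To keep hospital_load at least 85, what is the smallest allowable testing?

testing = 4

Substituting into the R_eff equation gives R_eff = -4*testing - 3.
Substituting into the hospital_load equation gives hospital_load = 18*testing + 13.
Require 18*testing + 13 ≥ 85, so testing ≥ 4.
The smallest integer in [1, 5] satisfying this is 4.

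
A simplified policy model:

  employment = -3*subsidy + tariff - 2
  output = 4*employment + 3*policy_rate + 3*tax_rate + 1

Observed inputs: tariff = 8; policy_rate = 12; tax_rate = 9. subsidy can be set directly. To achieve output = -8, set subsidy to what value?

subsidy = 8

Substituting into the employment equation gives employment = -3*subsidy + 6.
This gives output = -12*subsidy + 88.
Solve -12*subsidy + 88 = -8: subsidy = (-8 - 88) / -12 = 8.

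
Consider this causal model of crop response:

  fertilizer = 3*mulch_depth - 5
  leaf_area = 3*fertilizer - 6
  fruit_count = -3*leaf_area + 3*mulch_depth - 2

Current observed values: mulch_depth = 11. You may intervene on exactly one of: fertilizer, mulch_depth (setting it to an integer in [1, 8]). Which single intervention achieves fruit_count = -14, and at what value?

Intervening on fertilizer: with other inputs at their observed values, fruit_count = -9*fertilizer + 49. Solving for -14 gives fertilizer = 7, within [1, 8].
Intervening on mulch_depth: fruit_count = -24*mulch_depth + 61. Reaching -14 requires mulch_depth = 25/8, not an integer.

set fertilizer = 7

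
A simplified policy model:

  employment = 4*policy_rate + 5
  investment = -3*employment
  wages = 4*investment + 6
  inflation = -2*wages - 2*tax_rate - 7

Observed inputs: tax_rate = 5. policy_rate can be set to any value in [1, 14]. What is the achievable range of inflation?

187 to 1435

Substituting into the investment equation gives investment = -12*policy_rate - 15.
Substituting into the wages equation gives wages = -48*policy_rate - 54.
This gives inflation = 96*policy_rate + 91.
Linear in policy_rate, so extremes are at the endpoints: policy_rate = 1 gives inflation = 187; policy_rate = 14 gives inflation = 1435.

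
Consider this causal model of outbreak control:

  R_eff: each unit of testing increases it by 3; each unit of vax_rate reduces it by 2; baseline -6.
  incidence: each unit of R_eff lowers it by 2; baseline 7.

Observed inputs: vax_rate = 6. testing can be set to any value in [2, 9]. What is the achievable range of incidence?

Substituting into the R_eff equation gives R_eff = 3*testing - 18.
So incidence = -6*testing + 43.
Linear in testing, so extremes are at the endpoints: testing = 2 gives incidence = 31; testing = 9 gives incidence = -11.

-11 to 31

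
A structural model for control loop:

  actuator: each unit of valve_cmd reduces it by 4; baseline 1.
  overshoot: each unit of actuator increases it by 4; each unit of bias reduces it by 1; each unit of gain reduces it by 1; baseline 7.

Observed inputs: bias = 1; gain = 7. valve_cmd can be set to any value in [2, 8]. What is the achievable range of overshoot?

Substituting into the overshoot equation gives overshoot = -16*valve_cmd + 3.
Linear in valve_cmd, so extremes are at the endpoints: valve_cmd = 2 gives overshoot = -29; valve_cmd = 8 gives overshoot = -125.

-125 to -29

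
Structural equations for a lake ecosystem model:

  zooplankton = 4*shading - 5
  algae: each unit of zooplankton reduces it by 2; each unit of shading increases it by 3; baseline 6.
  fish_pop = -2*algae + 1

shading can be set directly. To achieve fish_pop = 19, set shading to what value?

Substituting into the algae equation gives algae = -5*shading + 16.
This gives fish_pop = 10*shading - 31.
Solve 10*shading - 31 = 19: shading = (19 + 31) / 10 = 5.

shading = 5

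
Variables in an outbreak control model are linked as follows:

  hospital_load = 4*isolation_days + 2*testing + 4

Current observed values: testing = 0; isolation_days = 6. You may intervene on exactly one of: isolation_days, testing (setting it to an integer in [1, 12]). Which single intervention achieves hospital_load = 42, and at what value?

set testing = 7

Intervening on isolation_days: hospital_load = 4*isolation_days + 4. Reaching 42 requires isolation_days = 19/2, not an integer.
Intervening on testing: with other inputs at their observed values, hospital_load = 2*testing + 28. Solving for 42 gives testing = 7, within [1, 12].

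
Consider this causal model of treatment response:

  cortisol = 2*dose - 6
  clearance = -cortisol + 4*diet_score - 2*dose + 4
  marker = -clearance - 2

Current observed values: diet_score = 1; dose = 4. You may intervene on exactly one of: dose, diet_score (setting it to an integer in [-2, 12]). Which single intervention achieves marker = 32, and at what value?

Intervening on dose: with other inputs at their observed values, marker = 4*dose - 16. Solving for 32 gives dose = 12, within [-2, 12].
Intervening on diet_score: marker = -4*diet_score + 4. Reaching 32 requires diet_score = -7, outside [-2, 12].

set dose = 12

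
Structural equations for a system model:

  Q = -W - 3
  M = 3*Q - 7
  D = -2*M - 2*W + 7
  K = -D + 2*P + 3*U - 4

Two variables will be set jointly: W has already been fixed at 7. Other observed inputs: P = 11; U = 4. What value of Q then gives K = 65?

With W held at 7:
Intervening on Q fixes its value directly, overriding its dependence on W.
Substituting into the D equation gives D = -6*Q + 7.
Substituting into the K equation gives K = 6*Q + 23.
Solve 6*Q + 23 = 65: Q = (65 - 23) / 6 = 7.

Q = 7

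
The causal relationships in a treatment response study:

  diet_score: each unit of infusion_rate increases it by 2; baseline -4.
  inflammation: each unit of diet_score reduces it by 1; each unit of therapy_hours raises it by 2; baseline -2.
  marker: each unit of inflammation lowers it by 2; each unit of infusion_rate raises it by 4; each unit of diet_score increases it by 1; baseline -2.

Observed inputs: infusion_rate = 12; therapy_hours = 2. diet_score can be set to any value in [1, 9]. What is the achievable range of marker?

45 to 69

Intervening on diet_score fixes its value directly, overriding its dependence on infusion_rate.
Substituting into the inflammation equation gives inflammation = -diet_score + 2.
Substituting into the marker equation gives marker = 3*diet_score + 42.
Linear in diet_score, so extremes are at the endpoints: diet_score = 1 gives marker = 45; diet_score = 9 gives marker = 69.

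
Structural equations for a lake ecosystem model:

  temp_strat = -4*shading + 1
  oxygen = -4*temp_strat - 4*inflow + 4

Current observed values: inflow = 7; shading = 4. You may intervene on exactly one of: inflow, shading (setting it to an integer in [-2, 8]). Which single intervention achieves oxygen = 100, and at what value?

set shading = 8

Intervening on inflow: oxygen = -4*inflow + 64. Reaching 100 requires inflow = -9, outside [-2, 8].
Intervening on shading: with other inputs at their observed values, oxygen = 16*shading - 28. Solving for 100 gives shading = 8, within [-2, 8].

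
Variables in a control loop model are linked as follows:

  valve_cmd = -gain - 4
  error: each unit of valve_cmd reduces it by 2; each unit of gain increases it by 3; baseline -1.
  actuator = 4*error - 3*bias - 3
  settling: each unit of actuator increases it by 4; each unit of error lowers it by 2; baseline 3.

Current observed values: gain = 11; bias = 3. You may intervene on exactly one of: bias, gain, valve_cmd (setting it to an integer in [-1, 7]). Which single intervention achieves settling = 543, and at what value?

set gain = 7

Intervening on bias: settling = -12*bias + 859. Reaching 543 requires bias = 79/3, not an integer.
Intervening on gain: with other inputs at their observed values, settling = 70*gain + 53. Solving for 543 gives gain = 7, within [-1, 7].
Intervening on valve_cmd: settling = -28*valve_cmd + 403. Reaching 543 requires valve_cmd = -5, outside [-1, 7].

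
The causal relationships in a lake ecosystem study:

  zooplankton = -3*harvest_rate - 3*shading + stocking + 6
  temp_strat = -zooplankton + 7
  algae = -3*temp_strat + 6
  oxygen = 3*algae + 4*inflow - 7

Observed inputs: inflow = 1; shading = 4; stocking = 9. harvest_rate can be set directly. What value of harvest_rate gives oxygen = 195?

Substituting into the zooplankton equation gives zooplankton = -3*harvest_rate + 3.
Substituting into the temp_strat equation gives temp_strat = 3*harvest_rate + 4.
So algae = -9*harvest_rate - 6.
This gives oxygen = -27*harvest_rate - 21.
Solve -27*harvest_rate - 21 = 195: harvest_rate = (195 + 21) / -27 = -8.

harvest_rate = -8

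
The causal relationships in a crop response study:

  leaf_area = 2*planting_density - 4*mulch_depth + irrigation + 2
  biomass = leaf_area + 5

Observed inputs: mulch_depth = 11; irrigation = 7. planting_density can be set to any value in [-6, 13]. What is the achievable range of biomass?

-42 to -4

Substituting into the leaf_area equation gives leaf_area = 2*planting_density - 35.
biomass becomes 2*planting_density - 30.
Linear in planting_density, so extremes are at the endpoints: planting_density = -6 gives biomass = -42; planting_density = 13 gives biomass = -4.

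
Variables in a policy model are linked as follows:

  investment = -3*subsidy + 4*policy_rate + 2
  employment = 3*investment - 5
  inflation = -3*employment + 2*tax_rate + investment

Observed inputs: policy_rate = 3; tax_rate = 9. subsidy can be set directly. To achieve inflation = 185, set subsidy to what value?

Substituting into the investment equation gives investment = -3*subsidy + 14.
This gives employment = -9*subsidy + 37.
Substituting into the inflation equation gives inflation = 24*subsidy - 79.
Solve 24*subsidy - 79 = 185: subsidy = (185 + 79) / 24 = 11.

subsidy = 11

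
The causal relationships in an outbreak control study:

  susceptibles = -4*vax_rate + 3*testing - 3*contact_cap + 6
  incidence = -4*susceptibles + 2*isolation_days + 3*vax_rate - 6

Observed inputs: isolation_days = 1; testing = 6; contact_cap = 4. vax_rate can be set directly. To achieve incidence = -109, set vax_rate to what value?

Substituting into the susceptibles equation gives susceptibles = -4*vax_rate + 12.
Substituting into the incidence equation gives incidence = 19*vax_rate - 52.
Solve 19*vax_rate - 52 = -109: vax_rate = (-109 + 52) / 19 = -3.

vax_rate = -3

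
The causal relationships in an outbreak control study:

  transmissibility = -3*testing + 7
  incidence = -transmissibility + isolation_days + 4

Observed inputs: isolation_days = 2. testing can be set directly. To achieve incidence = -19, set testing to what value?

Substituting into the incidence equation gives incidence = 3*testing - 1.
Solve 3*testing - 1 = -19: testing = (-19 + 1) / 3 = -6.

testing = -6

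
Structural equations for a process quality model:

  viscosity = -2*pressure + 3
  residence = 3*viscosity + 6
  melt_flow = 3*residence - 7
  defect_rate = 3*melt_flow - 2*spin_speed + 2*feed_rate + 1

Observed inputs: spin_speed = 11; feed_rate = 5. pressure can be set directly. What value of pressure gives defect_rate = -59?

pressure = 3

Substituting into the residence equation gives residence = -6*pressure + 15.
Substituting into the melt_flow equation gives melt_flow = -18*pressure + 38.
So defect_rate = -54*pressure + 103.
Solve -54*pressure + 103 = -59: pressure = (-59 - 103) / -54 = 3.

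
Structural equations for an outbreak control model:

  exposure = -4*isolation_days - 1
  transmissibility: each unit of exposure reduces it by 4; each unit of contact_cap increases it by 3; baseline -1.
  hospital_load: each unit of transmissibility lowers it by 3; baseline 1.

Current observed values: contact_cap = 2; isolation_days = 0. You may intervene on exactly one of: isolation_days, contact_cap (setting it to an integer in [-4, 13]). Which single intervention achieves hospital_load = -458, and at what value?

Intervening on isolation_days: with other inputs at their observed values, hospital_load = -48*isolation_days - 26. Solving for -458 gives isolation_days = 9, within [-4, 13].
Intervening on contact_cap: hospital_load = -9*contact_cap - 8. Reaching -458 requires contact_cap = 50, outside [-4, 13].

set isolation_days = 9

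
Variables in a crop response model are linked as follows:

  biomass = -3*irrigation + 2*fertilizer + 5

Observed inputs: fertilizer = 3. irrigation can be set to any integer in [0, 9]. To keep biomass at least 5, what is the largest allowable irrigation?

irrigation = 2

Substituting into the biomass equation gives biomass = -3*irrigation + 11.
Require -3*irrigation + 11 ≥ 5, so irrigation ≤ 2.
The largest integer in [0, 9] satisfying this is 2.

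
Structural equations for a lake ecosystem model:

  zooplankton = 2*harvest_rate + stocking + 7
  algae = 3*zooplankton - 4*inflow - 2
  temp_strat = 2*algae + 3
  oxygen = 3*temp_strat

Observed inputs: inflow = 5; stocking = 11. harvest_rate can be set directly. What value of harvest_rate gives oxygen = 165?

Substituting into the zooplankton equation gives zooplankton = 2*harvest_rate + 18.
Substituting into the algae equation gives algae = 6*harvest_rate + 32.
This gives temp_strat = 12*harvest_rate + 67.
So oxygen = 36*harvest_rate + 201.
Solve 36*harvest_rate + 201 = 165: harvest_rate = (165 - 201) / 36 = -1.

harvest_rate = -1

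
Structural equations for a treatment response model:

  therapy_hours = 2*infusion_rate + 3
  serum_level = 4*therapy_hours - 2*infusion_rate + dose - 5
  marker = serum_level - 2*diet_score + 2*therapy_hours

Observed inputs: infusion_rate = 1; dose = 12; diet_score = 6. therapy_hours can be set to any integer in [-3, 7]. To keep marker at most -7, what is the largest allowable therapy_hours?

therapy_hours = 0

Intervening on therapy_hours fixes its value directly, overriding its dependence on infusion_rate.
Substituting into the serum_level equation gives serum_level = 4*therapy_hours + 5.
Substituting into the marker equation gives marker = 6*therapy_hours - 7.
Require 6*therapy_hours - 7 ≤ -7, so therapy_hours ≤ 0.
The largest integer in [-3, 7] satisfying this is 0.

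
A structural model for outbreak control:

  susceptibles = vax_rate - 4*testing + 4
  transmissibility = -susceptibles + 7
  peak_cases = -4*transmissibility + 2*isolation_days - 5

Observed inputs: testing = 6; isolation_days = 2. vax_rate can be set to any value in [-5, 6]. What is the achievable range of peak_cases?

Substituting into the susceptibles equation gives susceptibles = vax_rate - 20.
Substituting into the transmissibility equation gives transmissibility = -vax_rate + 27.
So peak_cases = 4*vax_rate - 109.
Linear in vax_rate, so extremes are at the endpoints: vax_rate = -5 gives peak_cases = -129; vax_rate = 6 gives peak_cases = -85.

-129 to -85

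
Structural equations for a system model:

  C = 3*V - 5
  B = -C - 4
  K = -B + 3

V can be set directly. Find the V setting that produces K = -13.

Substituting into the B equation gives B = -3*V + 1.
So K = 3*V + 2.
Solve 3*V + 2 = -13: V = (-13 - 2) / 3 = -5.

V = -5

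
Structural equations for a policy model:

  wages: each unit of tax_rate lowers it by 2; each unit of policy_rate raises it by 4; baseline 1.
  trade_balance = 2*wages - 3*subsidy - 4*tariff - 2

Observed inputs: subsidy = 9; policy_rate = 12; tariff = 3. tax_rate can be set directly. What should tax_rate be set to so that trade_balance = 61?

Substituting into the wages equation gives wages = -2*tax_rate + 49.
So trade_balance = -4*tax_rate + 57.
Solve -4*tax_rate + 57 = 61: tax_rate = (61 - 57) / -4 = -1.

tax_rate = -1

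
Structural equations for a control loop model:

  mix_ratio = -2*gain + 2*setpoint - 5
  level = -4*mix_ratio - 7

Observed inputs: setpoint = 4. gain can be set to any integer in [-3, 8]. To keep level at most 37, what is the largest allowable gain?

Substituting into the mix_ratio equation gives mix_ratio = -2*gain + 3.
So level = 8*gain - 19.
Require 8*gain - 19 ≤ 37, so gain ≤ 7.
The largest integer in [-3, 8] satisfying this is 7.

gain = 7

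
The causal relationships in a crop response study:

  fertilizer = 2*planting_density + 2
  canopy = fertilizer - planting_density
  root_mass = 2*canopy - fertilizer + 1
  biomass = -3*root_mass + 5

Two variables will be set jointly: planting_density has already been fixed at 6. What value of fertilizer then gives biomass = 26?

fertilizer = 4

With planting_density held at 6:
Intervening on fertilizer fixes its value directly, overriding its dependence on planting_density.
Substituting into the canopy equation gives canopy = fertilizer - 6.
Substituting into the root_mass equation gives root_mass = fertilizer - 11.
So biomass = -3*fertilizer + 38.
Solve -3*fertilizer + 38 = 26: fertilizer = (26 - 38) / -3 = 4.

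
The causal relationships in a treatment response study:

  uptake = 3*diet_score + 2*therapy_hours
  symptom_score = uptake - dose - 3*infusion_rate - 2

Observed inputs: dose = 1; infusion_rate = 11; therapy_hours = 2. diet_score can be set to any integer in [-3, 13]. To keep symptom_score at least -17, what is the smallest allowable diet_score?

diet_score = 5

Substituting into the uptake equation gives uptake = 3*diet_score + 4.
This gives symptom_score = 3*diet_score - 32.
Require 3*diet_score - 32 ≥ -17, so diet_score ≥ 5.
The smallest integer in [-3, 13] satisfying this is 5.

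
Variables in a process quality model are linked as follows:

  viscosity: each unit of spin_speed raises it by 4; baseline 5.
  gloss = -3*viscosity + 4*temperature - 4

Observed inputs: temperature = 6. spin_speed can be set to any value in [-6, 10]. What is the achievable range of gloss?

-115 to 77

Substituting into the gloss equation gives gloss = -12*spin_speed + 5.
Linear in spin_speed, so extremes are at the endpoints: spin_speed = -6 gives gloss = 77; spin_speed = 10 gives gloss = -115.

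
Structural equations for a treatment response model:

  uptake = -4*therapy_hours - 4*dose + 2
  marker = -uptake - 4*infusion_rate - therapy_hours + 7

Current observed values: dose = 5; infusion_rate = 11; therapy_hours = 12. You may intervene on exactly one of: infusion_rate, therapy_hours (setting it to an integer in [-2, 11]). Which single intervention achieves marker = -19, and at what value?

set therapy_hours = 0

Intervening on infusion_rate: marker = -4*infusion_rate + 61. Reaching -19 requires infusion_rate = 20, outside [-2, 11].
Intervening on therapy_hours: with other inputs at their observed values, marker = 3*therapy_hours - 19. Solving for -19 gives therapy_hours = 0, within [-2, 11].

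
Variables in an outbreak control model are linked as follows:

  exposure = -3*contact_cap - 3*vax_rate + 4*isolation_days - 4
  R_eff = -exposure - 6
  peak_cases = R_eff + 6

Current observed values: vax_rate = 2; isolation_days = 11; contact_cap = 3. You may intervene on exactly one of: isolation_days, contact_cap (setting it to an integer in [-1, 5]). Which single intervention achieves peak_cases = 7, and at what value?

Intervening on isolation_days: with other inputs at their observed values, peak_cases = -4*isolation_days + 19. Solving for 7 gives isolation_days = 3, within [-1, 5].
Intervening on contact_cap: peak_cases = 3*contact_cap - 34. Reaching 7 requires contact_cap = 41/3, not an integer.

set isolation_days = 3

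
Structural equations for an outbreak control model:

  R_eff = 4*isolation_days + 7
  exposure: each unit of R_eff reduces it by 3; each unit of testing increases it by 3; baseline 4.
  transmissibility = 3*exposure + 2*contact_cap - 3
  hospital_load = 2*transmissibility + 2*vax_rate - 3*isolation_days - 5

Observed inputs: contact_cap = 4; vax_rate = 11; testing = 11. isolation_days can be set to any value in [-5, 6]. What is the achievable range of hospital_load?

Substituting into the exposure equation gives exposure = -12*isolation_days + 16.
transmissibility becomes -36*isolation_days + 53.
This gives hospital_load = -75*isolation_days + 123.
Linear in isolation_days, so extremes are at the endpoints: isolation_days = -5 gives hospital_load = 498; isolation_days = 6 gives hospital_load = -327.

-327 to 498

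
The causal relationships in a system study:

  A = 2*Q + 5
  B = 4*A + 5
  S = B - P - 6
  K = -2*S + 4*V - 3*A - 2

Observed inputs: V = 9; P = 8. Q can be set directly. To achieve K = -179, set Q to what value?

Q = 8

Substituting into the B equation gives B = 8*Q + 25.
Substituting into the S equation gives S = 8*Q + 11.
K becomes -22*Q - 3.
Solve -22*Q - 3 = -179: Q = (-179 + 3) / -22 = 8.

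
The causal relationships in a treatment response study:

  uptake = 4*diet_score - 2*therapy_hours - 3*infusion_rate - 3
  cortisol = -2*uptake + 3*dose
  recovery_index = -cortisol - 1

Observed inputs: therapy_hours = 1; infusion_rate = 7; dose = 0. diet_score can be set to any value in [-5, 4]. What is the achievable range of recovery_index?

Substituting into the uptake equation gives uptake = 4*diet_score - 26.
Substituting into the cortisol equation gives cortisol = -8*diet_score + 52.
This gives recovery_index = 8*diet_score - 53.
Linear in diet_score, so extremes are at the endpoints: diet_score = -5 gives recovery_index = -93; diet_score = 4 gives recovery_index = -21.

-93 to -21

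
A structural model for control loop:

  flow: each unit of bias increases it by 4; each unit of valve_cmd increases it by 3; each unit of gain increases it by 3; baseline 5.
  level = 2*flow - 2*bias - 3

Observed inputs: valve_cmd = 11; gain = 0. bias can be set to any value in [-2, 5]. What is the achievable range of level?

Substituting into the flow equation gives flow = 4*bias + 38.
Substituting into the level equation gives level = 6*bias + 73.
Linear in bias, so extremes are at the endpoints: bias = -2 gives level = 61; bias = 5 gives level = 103.

61 to 103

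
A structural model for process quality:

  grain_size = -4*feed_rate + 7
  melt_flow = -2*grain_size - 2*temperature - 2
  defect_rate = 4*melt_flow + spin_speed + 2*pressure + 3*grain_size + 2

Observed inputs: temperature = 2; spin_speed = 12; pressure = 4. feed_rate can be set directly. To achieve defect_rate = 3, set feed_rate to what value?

Substituting into the melt_flow equation gives melt_flow = 8*feed_rate - 20.
Substituting into the defect_rate equation gives defect_rate = 20*feed_rate - 37.
Solve 20*feed_rate - 37 = 3: feed_rate = (3 + 37) / 20 = 2.

feed_rate = 2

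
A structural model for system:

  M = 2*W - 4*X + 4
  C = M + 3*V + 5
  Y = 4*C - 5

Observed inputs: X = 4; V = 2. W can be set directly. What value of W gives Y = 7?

W = 2

Substituting into the M equation gives M = 2*W - 12.
So C = 2*W - 1.
Substituting into the Y equation gives Y = 8*W - 9.
Solve 8*W - 9 = 7: W = (7 + 9) / 8 = 2.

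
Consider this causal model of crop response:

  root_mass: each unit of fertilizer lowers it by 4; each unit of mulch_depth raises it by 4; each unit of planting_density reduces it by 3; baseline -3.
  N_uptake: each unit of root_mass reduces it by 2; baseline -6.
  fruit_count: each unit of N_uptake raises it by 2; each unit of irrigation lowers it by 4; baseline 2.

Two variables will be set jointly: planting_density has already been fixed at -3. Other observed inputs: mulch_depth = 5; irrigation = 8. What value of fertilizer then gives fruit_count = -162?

With planting_density held at -3:
Substituting into the root_mass equation gives root_mass = -4*fertilizer + 26.
Substituting into the N_uptake equation gives N_uptake = 8*fertilizer - 58.
Substituting into the fruit_count equation gives fruit_count = 16*fertilizer - 146.
Solve 16*fertilizer - 146 = -162: fertilizer = (-162 + 146) / 16 = -1.

fertilizer = -1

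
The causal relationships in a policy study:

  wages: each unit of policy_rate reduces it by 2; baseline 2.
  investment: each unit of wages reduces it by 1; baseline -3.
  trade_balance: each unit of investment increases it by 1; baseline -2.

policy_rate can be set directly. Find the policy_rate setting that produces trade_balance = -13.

policy_rate = -3

Substituting into the investment equation gives investment = 2*policy_rate - 5.
Substituting into the trade_balance equation gives trade_balance = 2*policy_rate - 7.
Solve 2*policy_rate - 7 = -13: policy_rate = (-13 + 7) / 2 = -3.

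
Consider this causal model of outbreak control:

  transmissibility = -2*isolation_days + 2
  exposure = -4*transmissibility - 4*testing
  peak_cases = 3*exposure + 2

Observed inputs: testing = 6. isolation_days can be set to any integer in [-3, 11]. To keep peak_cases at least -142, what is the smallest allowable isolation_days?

Substituting into the exposure equation gives exposure = 8*isolation_days - 32.
peak_cases becomes 24*isolation_days - 94.
Require 24*isolation_days - 94 ≥ -142, so isolation_days ≥ -2.
The smallest integer in [-3, 11] satisfying this is -2.

isolation_days = -2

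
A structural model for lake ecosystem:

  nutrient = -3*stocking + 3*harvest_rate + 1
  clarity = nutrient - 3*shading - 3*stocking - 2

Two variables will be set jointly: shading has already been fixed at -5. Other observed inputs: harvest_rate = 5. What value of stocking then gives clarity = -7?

With shading held at -5:
Substituting into the nutrient equation gives nutrient = -3*stocking + 16.
Substituting into the clarity equation gives clarity = -6*stocking + 29.
Solve -6*stocking + 29 = -7: stocking = (-7 - 29) / -6 = 6.

stocking = 6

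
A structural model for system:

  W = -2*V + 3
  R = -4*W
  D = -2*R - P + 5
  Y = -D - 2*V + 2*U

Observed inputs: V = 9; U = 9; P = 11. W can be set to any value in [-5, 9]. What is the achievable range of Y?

-66 to 46

Intervening on W fixes its value directly, overriding its dependence on V.
Substituting into the D equation gives D = 8*W - 6.
Substituting into the Y equation gives Y = -8*W + 6.
Linear in W, so extremes are at the endpoints: W = -5 gives Y = 46; W = 9 gives Y = -66.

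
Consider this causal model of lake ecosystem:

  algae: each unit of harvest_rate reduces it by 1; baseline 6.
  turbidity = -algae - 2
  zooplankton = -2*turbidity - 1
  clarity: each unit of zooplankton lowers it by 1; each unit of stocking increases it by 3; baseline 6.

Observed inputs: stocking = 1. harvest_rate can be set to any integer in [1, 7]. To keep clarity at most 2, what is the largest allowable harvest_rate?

Substituting into the turbidity equation gives turbidity = harvest_rate - 8.
So zooplankton = -2*harvest_rate + 15.
So clarity = 2*harvest_rate - 6.
Require 2*harvest_rate - 6 ≤ 2, so harvest_rate ≤ 4.
The largest integer in [1, 7] satisfying this is 4.

harvest_rate = 4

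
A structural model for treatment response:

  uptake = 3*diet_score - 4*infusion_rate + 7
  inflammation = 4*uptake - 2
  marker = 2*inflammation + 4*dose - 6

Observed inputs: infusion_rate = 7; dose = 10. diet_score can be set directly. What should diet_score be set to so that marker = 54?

Substituting into the uptake equation gives uptake = 3*diet_score - 21.
inflammation becomes 12*diet_score - 86.
Substituting into the marker equation gives marker = 24*diet_score - 138.
Solve 24*diet_score - 138 = 54: diet_score = (54 + 138) / 24 = 8.

diet_score = 8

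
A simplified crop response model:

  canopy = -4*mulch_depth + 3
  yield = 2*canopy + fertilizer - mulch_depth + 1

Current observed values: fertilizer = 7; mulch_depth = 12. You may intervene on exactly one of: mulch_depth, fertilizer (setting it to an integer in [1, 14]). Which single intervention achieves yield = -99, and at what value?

Intervening on mulch_depth: yield = -9*mulch_depth + 14. Reaching -99 requires mulch_depth = 113/9, not an integer.
Intervening on fertilizer: with other inputs at their observed values, yield = fertilizer - 101. Solving for -99 gives fertilizer = 2, within [1, 14].

set fertilizer = 2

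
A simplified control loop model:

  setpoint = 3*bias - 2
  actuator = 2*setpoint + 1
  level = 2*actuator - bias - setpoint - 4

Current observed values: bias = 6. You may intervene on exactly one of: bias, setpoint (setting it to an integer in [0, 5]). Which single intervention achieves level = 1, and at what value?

Intervening on bias: level = 8*bias - 8. Reaching 1 requires bias = 9/8, not an integer.
Intervening on setpoint: with other inputs at their observed values, level = 3*setpoint - 8. Solving for 1 gives setpoint = 3, within [0, 5].

set setpoint = 3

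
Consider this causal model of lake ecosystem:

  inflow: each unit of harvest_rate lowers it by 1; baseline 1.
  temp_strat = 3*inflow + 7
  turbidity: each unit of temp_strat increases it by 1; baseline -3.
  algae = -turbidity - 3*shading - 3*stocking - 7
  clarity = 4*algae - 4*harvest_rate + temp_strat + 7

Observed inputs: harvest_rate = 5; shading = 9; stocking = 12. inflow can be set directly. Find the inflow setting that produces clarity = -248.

inflow = -6

Intervening on inflow fixes its value directly, overriding its dependence on harvest_rate.
Substituting into the turbidity equation gives turbidity = 3*inflow + 4.
Substituting into the algae equation gives algae = -3*inflow - 74.
So clarity = -9*inflow - 302.
Solve -9*inflow - 302 = -248: inflow = (-248 + 302) / -9 = -6.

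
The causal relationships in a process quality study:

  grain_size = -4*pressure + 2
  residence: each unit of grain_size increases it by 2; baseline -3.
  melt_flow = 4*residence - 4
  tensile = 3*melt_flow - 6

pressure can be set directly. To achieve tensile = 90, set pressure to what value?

Substituting into the residence equation gives residence = -8*pressure + 1.
Substituting into the melt_flow equation gives melt_flow = -32*pressure.
Substituting into the tensile equation gives tensile = -96*pressure - 6.
Solve -96*pressure - 6 = 90: pressure = (90 + 6) / -96 = -1.

pressure = -1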